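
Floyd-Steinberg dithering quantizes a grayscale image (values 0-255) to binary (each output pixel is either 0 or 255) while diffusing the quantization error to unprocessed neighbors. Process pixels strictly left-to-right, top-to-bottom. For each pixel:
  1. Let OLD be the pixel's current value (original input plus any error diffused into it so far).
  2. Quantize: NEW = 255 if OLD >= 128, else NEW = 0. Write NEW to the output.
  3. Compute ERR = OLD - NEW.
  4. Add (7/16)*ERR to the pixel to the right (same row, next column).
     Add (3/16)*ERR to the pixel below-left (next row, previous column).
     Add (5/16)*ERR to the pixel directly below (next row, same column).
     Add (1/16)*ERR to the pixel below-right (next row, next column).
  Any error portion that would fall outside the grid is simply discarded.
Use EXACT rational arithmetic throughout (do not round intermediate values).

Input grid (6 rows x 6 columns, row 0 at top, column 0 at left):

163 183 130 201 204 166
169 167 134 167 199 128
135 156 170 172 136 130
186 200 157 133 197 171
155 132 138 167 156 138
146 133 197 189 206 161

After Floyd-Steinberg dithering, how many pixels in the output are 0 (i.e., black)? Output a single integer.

(0,0): OLD=163 → NEW=255, ERR=-92
(0,1): OLD=571/4 → NEW=255, ERR=-449/4
(0,2): OLD=5177/64 → NEW=0, ERR=5177/64
(0,3): OLD=242063/1024 → NEW=255, ERR=-19057/1024
(0,4): OLD=3208937/16384 → NEW=255, ERR=-968983/16384
(0,5): OLD=36733023/262144 → NEW=255, ERR=-30113697/262144
(1,0): OLD=7629/64 → NEW=0, ERR=7629/64
(1,1): OLD=99067/512 → NEW=255, ERR=-31493/512
(1,2): OLD=1996599/16384 → NEW=0, ERR=1996599/16384
(1,3): OLD=13662011/65536 → NEW=255, ERR=-3049669/65536
(1,4): OLD=576537441/4194304 → NEW=255, ERR=-493010079/4194304
(1,5): OLD=2481708631/67108864 → NEW=0, ERR=2481708631/67108864
(2,0): OLD=1316601/8192 → NEW=255, ERR=-772359/8192
(2,1): OLD=32985379/262144 → NEW=0, ERR=32985379/262144
(2,2): OLD=1050936809/4194304 → NEW=255, ERR=-18610711/4194304
(2,3): OLD=4734327329/33554432 → NEW=255, ERR=-3822052831/33554432
(2,4): OLD=57401606947/1073741824 → NEW=0, ERR=57401606947/1073741824
(2,5): OLD=2707520352805/17179869184 → NEW=255, ERR=-1673346289115/17179869184
(3,0): OLD=755519241/4194304 → NEW=255, ERR=-314028279/4194304
(3,1): OLD=6705562613/33554432 → NEW=255, ERR=-1850817547/33554432
(3,2): OLD=31672275967/268435456 → NEW=0, ERR=31672275967/268435456
(3,3): OLD=2727658354413/17179869184 → NEW=255, ERR=-1653208287507/17179869184
(3,4): OLD=20096844147181/137438953472 → NEW=255, ERR=-14950088988179/137438953472
(3,5): OLD=211795907906755/2199023255552 → NEW=0, ERR=211795907906755/2199023255552
(4,0): OLD=65101407559/536870912 → NEW=0, ERR=65101407559/536870912
(4,1): OLD=1591353851387/8589934592 → NEW=255, ERR=-599079469573/8589934592
(4,2): OLD=33773923447105/274877906944 → NEW=0, ERR=33773923447105/274877906944
(4,3): OLD=781366445144677/4398046511104 → NEW=255, ERR=-340135415186843/4398046511104
(4,4): OLD=7052116073137781/70368744177664 → NEW=0, ERR=7052116073137781/70368744177664
(4,5): OLD=230971899359379731/1125899906842624 → NEW=255, ERR=-56132576885489389/1125899906842624
(5,0): OLD=23476961402913/137438953472 → NEW=255, ERR=-11569971732447/137438953472
(5,1): OLD=461761557602417/4398046511104 → NEW=0, ERR=461761557602417/4398046511104
(5,2): OLD=9234876224001611/35184372088832 → NEW=255, ERR=262861341349451/35184372088832
(5,3): OLD=219066780579073033/1125899906842624 → NEW=255, ERR=-68037695665796087/1125899906842624
(5,4): OLD=442924889024929825/2251799813685248 → NEW=255, ERR=-131284063464808415/2251799813685248
(5,5): OLD=4545989821285055045/36028797018963968 → NEW=0, ERR=4545989821285055045/36028797018963968
Output grid:
  Row 0: ##.###  (1 black, running=1)
  Row 1: .#.##.  (3 black, running=4)
  Row 2: #.##.#  (2 black, running=6)
  Row 3: ##.##.  (2 black, running=8)
  Row 4: .#.#.#  (3 black, running=11)
  Row 5: #.###.  (2 black, running=13)

Answer: 13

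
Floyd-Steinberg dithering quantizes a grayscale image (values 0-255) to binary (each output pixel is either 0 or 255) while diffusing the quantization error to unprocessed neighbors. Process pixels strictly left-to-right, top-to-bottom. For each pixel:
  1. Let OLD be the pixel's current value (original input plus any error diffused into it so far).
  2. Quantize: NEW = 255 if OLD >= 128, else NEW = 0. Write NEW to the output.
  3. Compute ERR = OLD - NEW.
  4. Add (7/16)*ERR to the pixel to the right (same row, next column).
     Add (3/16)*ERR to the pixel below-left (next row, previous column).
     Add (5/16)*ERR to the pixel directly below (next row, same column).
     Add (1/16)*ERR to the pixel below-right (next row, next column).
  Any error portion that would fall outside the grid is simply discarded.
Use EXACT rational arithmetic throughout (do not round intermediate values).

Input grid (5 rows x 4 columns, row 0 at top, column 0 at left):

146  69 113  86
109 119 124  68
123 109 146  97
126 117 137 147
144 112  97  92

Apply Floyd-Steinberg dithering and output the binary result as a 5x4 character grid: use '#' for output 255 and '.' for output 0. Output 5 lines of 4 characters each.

(0,0): OLD=146 → NEW=255, ERR=-109
(0,1): OLD=341/16 → NEW=0, ERR=341/16
(0,2): OLD=31315/256 → NEW=0, ERR=31315/256
(0,3): OLD=571461/4096 → NEW=255, ERR=-473019/4096
(1,0): OLD=20207/256 → NEW=0, ERR=20207/256
(1,1): OLD=361097/2048 → NEW=255, ERR=-161143/2048
(1,2): OLD=7043901/65536 → NEW=0, ERR=7043901/65536
(1,3): OLD=90785595/1048576 → NEW=0, ERR=90785595/1048576
(2,0): OLD=4355315/32768 → NEW=255, ERR=-4000525/32768
(2,1): OLD=58809249/1048576 → NEW=0, ERR=58809249/1048576
(2,2): OLD=451812741/2097152 → NEW=255, ERR=-82961019/2097152
(2,3): OLD=3807313553/33554432 → NEW=0, ERR=3807313553/33554432
(3,0): OLD=1650272963/16777216 → NEW=0, ERR=1650272963/16777216
(3,1): OLD=43624265757/268435456 → NEW=255, ERR=-24826775523/268435456
(3,2): OLD=467958731747/4294967296 → NEW=0, ERR=467958731747/4294967296
(3,3): OLD=15644250709429/68719476736 → NEW=255, ERR=-1879215858251/68719476736
(4,0): OLD=676016801095/4294967296 → NEW=255, ERR=-419199859385/4294967296
(4,1): OLD=2301193205333/34359738368 → NEW=0, ERR=2301193205333/34359738368
(4,2): OLD=164312729200053/1099511627776 → NEW=255, ERR=-116062735882827/1099511627776
(4,3): OLD=775502131573635/17592186044416 → NEW=0, ERR=775502131573635/17592186044416
Row 0: #..#
Row 1: .#..
Row 2: #.#.
Row 3: .#.#
Row 4: #.#.

Answer: #..#
.#..
#.#.
.#.#
#.#.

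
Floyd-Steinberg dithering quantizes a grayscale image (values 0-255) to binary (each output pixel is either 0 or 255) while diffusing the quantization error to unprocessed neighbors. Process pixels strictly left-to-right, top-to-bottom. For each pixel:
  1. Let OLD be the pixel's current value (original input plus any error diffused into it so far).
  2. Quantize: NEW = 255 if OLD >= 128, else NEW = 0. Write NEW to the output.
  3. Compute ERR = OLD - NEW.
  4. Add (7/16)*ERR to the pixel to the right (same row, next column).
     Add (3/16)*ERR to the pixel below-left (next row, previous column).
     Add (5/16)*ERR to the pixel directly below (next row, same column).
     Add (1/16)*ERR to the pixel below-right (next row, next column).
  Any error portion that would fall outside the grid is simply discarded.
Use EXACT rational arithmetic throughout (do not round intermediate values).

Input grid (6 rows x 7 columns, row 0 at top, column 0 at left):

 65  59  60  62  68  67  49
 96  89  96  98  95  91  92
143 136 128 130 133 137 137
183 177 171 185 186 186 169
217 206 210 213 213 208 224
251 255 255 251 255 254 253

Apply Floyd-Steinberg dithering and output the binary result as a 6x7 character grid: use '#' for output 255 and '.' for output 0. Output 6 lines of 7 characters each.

Answer: .......
#.##.#.
.#.#.##
##.##.#
#######
#######

Derivation:
(0,0): OLD=65 → NEW=0, ERR=65
(0,1): OLD=1399/16 → NEW=0, ERR=1399/16
(0,2): OLD=25153/256 → NEW=0, ERR=25153/256
(0,3): OLD=430023/4096 → NEW=0, ERR=430023/4096
(0,4): OLD=7466609/65536 → NEW=0, ERR=7466609/65536
(0,5): OLD=122520855/1048576 → NEW=0, ERR=122520855/1048576
(0,6): OLD=1679729569/16777216 → NEW=0, ERR=1679729569/16777216
(1,0): OLD=33973/256 → NEW=255, ERR=-31307/256
(1,1): OLD=174707/2048 → NEW=0, ERR=174707/2048
(1,2): OLD=12397807/65536 → NEW=255, ERR=-4313873/65536
(1,3): OLD=33951043/262144 → NEW=255, ERR=-32895677/262144
(1,4): OLD=1747733737/16777216 → NEW=0, ERR=1747733737/16777216
(1,5): OLD=26707035833/134217728 → NEW=255, ERR=-7518484807/134217728
(1,6): OLD=227810954167/2147483648 → NEW=0, ERR=227810954167/2147483648
(2,0): OLD=3957665/32768 → NEW=0, ERR=3957665/32768
(2,1): OLD=205010555/1048576 → NEW=255, ERR=-62376325/1048576
(2,2): OLD=1060441393/16777216 → NEW=0, ERR=1060441393/16777216
(2,3): OLD=17965966057/134217728 → NEW=255, ERR=-16259554583/134217728
(2,4): OLD=101154875769/1073741824 → NEW=0, ERR=101154875769/1073741824
(2,5): OLD=6429116413459/34359738368 → NEW=255, ERR=-2332616870381/34359738368
(2,6): OLD=75288372632757/549755813888 → NEW=255, ERR=-64899359908683/549755813888
(3,0): OLD=3516327953/16777216 → NEW=255, ERR=-761862127/16777216
(3,1): OLD=21198791741/134217728 → NEW=255, ERR=-13026728899/134217728
(3,2): OLD=130843711943/1073741824 → NEW=0, ERR=130843711943/1073741824
(3,3): OLD=953783118945/4294967296 → NEW=255, ERR=-141433541535/4294967296
(3,4): OLD=99358786595857/549755813888 → NEW=255, ERR=-40828945945583/549755813888
(3,5): OLD=510377273774403/4398046511104 → NEW=0, ERR=510377273774403/4398046511104
(3,6): OLD=12570409326689949/70368744177664 → NEW=255, ERR=-5373620438614371/70368744177664
(4,0): OLD=396449279839/2147483648 → NEW=255, ERR=-151159050401/2147483648
(4,1): OLD=5665398358483/34359738368 → NEW=255, ERR=-3096334925357/34359738368
(4,2): OLD=107980122754877/549755813888 → NEW=255, ERR=-32207609786563/549755813888
(4,3): OLD=751051110660015/4398046511104 → NEW=255, ERR=-370450749671505/4398046511104
(4,4): OLD=6074266649554973/35184372088832 → NEW=255, ERR=-2897748233097187/35184372088832
(4,5): OLD=213101920864979677/1125899906842624 → NEW=255, ERR=-74002555379889443/1125899906842624
(4,6): OLD=3217974325461835803/18014398509481984 → NEW=255, ERR=-1375697294456070117/18014398509481984
(5,0): OLD=116606980477737/549755813888 → NEW=255, ERR=-23580752063703/549755813888
(5,1): OLD=847456057963107/4398046511104 → NEW=255, ERR=-274045802368413/4398046511104
(5,2): OLD=6614860818901349/35184372088832 → NEW=255, ERR=-2357154063750811/35184372088832
(5,3): OLD=49613899075000921/281474976710656 → NEW=255, ERR=-22162219986216359/281474976710656
(5,4): OLD=3192646684952724339/18014398509481984 → NEW=255, ERR=-1401024934965181581/18014398509481984
(5,5): OLD=25936198794336693187/144115188075855872 → NEW=255, ERR=-10813174165006554173/144115188075855872
(5,6): OLD=443185843309150037261/2305843009213693952 → NEW=255, ERR=-144804124040341920499/2305843009213693952
Row 0: .......
Row 1: #.##.#.
Row 2: .#.#.##
Row 3: ##.##.#
Row 4: #######
Row 5: #######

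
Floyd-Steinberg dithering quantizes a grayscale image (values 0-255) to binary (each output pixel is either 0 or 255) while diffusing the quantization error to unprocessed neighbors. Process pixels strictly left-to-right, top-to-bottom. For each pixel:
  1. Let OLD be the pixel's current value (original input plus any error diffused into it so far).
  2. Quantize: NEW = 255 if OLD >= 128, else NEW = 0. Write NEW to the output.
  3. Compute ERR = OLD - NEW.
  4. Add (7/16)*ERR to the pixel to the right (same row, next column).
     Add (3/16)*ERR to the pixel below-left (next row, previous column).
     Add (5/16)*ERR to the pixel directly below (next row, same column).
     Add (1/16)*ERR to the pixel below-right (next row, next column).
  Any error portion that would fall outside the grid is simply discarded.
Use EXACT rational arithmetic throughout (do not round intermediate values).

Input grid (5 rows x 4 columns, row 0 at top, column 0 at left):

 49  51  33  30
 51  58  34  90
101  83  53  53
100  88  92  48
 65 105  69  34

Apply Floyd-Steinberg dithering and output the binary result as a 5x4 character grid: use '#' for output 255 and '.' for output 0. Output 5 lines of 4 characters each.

Answer: ....
.#..
...#
#.#.
.#..

Derivation:
(0,0): OLD=49 → NEW=0, ERR=49
(0,1): OLD=1159/16 → NEW=0, ERR=1159/16
(0,2): OLD=16561/256 → NEW=0, ERR=16561/256
(0,3): OLD=238807/4096 → NEW=0, ERR=238807/4096
(1,0): OLD=20453/256 → NEW=0, ERR=20453/256
(1,1): OLD=267843/2048 → NEW=255, ERR=-254397/2048
(1,2): OLD=1004671/65536 → NEW=0, ERR=1004671/65536
(1,3): OLD=124748713/1048576 → NEW=0, ERR=124748713/1048576
(2,0): OLD=3364497/32768 → NEW=0, ERR=3364497/32768
(2,1): OLD=101681227/1048576 → NEW=0, ERR=101681227/1048576
(2,2): OLD=240666199/2097152 → NEW=0, ERR=240666199/2097152
(2,3): OLD=4742684891/33554432 → NEW=255, ERR=-3813695269/33554432
(3,0): OLD=2521084801/16777216 → NEW=255, ERR=-1757105279/16777216
(3,1): OLD=26955692575/268435456 → NEW=0, ERR=26955692575/268435456
(3,2): OLD=672354914273/4294967296 → NEW=255, ERR=-422861746207/4294967296
(3,3): OLD=-1609377936729/68719476736 → NEW=0, ERR=-1609377936729/68719476736
(4,0): OLD=219471529645/4294967296 → NEW=0, ERR=219471529645/4294967296
(4,1): OLD=4594948490375/34359738368 → NEW=255, ERR=-4166784793465/34359738368
(4,2): OLD=-14225100999513/1099511627776 → NEW=0, ERR=-14225100999513/1099511627776
(4,3): OLD=261555776546241/17592186044416 → NEW=0, ERR=261555776546241/17592186044416
Row 0: ....
Row 1: .#..
Row 2: ...#
Row 3: #.#.
Row 4: .#..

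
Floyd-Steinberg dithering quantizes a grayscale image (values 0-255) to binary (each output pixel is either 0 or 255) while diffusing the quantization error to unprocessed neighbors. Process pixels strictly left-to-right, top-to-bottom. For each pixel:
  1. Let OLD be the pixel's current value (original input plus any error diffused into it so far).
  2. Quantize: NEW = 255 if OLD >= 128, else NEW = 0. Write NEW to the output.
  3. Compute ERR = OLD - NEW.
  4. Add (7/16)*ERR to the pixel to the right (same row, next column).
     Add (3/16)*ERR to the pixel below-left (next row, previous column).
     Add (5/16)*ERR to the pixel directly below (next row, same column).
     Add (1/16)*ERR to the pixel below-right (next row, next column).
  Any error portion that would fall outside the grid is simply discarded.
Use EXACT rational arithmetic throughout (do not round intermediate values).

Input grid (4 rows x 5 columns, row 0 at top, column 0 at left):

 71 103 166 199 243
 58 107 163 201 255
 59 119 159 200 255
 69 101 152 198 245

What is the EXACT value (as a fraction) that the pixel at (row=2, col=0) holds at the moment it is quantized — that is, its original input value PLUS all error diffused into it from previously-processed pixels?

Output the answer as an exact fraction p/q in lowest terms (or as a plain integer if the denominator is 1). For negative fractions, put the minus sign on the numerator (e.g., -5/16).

(0,0): OLD=71 → NEW=0, ERR=71
(0,1): OLD=2145/16 → NEW=255, ERR=-1935/16
(0,2): OLD=28951/256 → NEW=0, ERR=28951/256
(0,3): OLD=1017761/4096 → NEW=255, ERR=-26719/4096
(0,4): OLD=15738215/65536 → NEW=255, ERR=-973465/65536
(1,0): OLD=14723/256 → NEW=0, ERR=14723/256
(1,1): OLD=245781/2048 → NEW=0, ERR=245781/2048
(1,2): OLD=15863865/65536 → NEW=255, ERR=-847815/65536
(1,3): OLD=51795653/262144 → NEW=255, ERR=-15051067/262144
(1,4): OLD=943010735/4194304 → NEW=255, ERR=-126536785/4194304
(2,0): OLD=3259575/32768 → NEW=0, ERR=3259575/32768
Target (2,0): original=59, with diffused error = 3259575/32768

Answer: 3259575/32768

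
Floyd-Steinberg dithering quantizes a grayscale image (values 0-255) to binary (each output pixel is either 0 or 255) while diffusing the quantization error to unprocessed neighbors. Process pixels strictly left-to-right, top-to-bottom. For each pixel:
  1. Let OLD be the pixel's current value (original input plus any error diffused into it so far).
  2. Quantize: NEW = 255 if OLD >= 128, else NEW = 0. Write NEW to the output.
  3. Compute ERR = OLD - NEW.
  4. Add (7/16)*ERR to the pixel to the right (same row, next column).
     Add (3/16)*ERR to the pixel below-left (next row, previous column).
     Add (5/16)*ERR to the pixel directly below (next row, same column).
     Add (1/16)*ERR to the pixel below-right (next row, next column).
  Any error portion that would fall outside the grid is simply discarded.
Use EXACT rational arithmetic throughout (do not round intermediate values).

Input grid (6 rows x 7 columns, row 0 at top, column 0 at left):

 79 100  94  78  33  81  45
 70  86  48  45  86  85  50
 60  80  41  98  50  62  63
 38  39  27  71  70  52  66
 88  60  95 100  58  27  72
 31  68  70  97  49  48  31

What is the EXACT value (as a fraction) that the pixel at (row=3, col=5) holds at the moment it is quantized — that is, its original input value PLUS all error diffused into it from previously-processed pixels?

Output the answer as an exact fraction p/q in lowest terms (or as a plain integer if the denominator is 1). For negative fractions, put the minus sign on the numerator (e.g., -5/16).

(0,0): OLD=79 → NEW=0, ERR=79
(0,1): OLD=2153/16 → NEW=255, ERR=-1927/16
(0,2): OLD=10575/256 → NEW=0, ERR=10575/256
(0,3): OLD=393513/4096 → NEW=0, ERR=393513/4096
(0,4): OLD=4917279/65536 → NEW=0, ERR=4917279/65536
(0,5): OLD=119355609/1048576 → NEW=0, ERR=119355609/1048576
(0,6): OLD=1590463983/16777216 → NEW=0, ERR=1590463983/16777216
(1,0): OLD=18459/256 → NEW=0, ERR=18459/256
(1,1): OLD=189629/2048 → NEW=0, ERR=189629/2048
(1,2): OLD=7333761/65536 → NEW=0, ERR=7333761/65536
(1,3): OLD=36865581/262144 → NEW=255, ERR=-29981139/262144
(1,4): OLD=1455557159/16777216 → NEW=0, ERR=1455557159/16777216
(1,5): OLD=24292288983/134217728 → NEW=255, ERR=-9933231657/134217728
(1,6): OLD=116737638073/2147483648 → NEW=0, ERR=116737638073/2147483648
(2,0): OLD=3273327/32768 → NEW=0, ERR=3273327/32768
(2,1): OLD=186780085/1048576 → NEW=255, ERR=-80606795/1048576
(2,2): OLD=447635551/16777216 → NEW=0, ERR=447635551/16777216
(2,3): OLD=13045136679/134217728 → NEW=0, ERR=13045136679/134217728
(2,4): OLD=105881193687/1073741824 → NEW=0, ERR=105881193687/1073741824
(2,5): OLD=3354506188445/34359738368 → NEW=0, ERR=3354506188445/34359738368
(2,6): OLD=64912263335707/549755813888 → NEW=0, ERR=64912263335707/549755813888
(3,0): OLD=919446143/16777216 → NEW=0, ERR=919446143/16777216
(3,1): OLD=6737706131/134217728 → NEW=0, ERR=6737706131/134217728
(3,2): OLD=75934581865/1073741824 → NEW=0, ERR=75934581865/1073741824
(3,3): OLD=654852627151/4294967296 → NEW=255, ERR=-440364033329/4294967296
(3,4): OLD=44166585650815/549755813888 → NEW=0, ERR=44166585650815/549755813888
(3,5): OLD=641935696480493/4398046511104 → NEW=255, ERR=-479566163851027/4398046511104
Target (3,5): original=52, with diffused error = 641935696480493/4398046511104

Answer: 641935696480493/4398046511104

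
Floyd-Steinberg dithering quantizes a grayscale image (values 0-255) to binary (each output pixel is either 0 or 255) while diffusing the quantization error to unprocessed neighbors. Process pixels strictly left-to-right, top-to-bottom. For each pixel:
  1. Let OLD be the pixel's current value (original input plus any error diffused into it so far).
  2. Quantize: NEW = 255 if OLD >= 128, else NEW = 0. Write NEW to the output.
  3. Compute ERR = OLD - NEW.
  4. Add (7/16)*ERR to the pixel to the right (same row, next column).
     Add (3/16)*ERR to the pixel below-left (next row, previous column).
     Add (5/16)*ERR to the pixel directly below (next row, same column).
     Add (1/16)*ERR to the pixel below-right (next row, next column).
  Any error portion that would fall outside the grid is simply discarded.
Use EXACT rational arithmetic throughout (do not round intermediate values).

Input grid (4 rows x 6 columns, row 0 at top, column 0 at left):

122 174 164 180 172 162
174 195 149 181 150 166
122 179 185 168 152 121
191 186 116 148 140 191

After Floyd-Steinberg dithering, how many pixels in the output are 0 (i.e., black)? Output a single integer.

Answer: 9

Derivation:
(0,0): OLD=122 → NEW=0, ERR=122
(0,1): OLD=1819/8 → NEW=255, ERR=-221/8
(0,2): OLD=19445/128 → NEW=255, ERR=-13195/128
(0,3): OLD=276275/2048 → NEW=255, ERR=-245965/2048
(0,4): OLD=3914341/32768 → NEW=0, ERR=3914341/32768
(0,5): OLD=112335043/524288 → NEW=255, ERR=-21358397/524288
(1,0): OLD=26489/128 → NEW=255, ERR=-6151/128
(1,1): OLD=157327/1024 → NEW=255, ERR=-103793/1024
(1,2): OLD=1579259/32768 → NEW=0, ERR=1579259/32768
(1,3): OLD=23659711/131072 → NEW=255, ERR=-9763649/131072
(1,4): OLD=1171014077/8388608 → NEW=255, ERR=-968080963/8388608
(1,5): OLD=14796975643/134217728 → NEW=0, ERR=14796975643/134217728
(2,0): OLD=1441429/16384 → NEW=0, ERR=1441429/16384
(2,1): OLD=100583799/524288 → NEW=255, ERR=-33109641/524288
(2,2): OLD=1276159909/8388608 → NEW=255, ERR=-862935131/8388608
(2,3): OLD=5441856061/67108864 → NEW=0, ERR=5441856061/67108864
(2,4): OLD=359549972663/2147483648 → NEW=255, ERR=-188058357577/2147483648
(2,5): OLD=3777049164401/34359738368 → NEW=0, ERR=3777049164401/34359738368
(3,0): OLD=1733523845/8388608 → NEW=255, ERR=-405571195/8388608
(3,1): OLD=8812967009/67108864 → NEW=255, ERR=-8299793311/67108864
(3,2): OLD=22012813651/536870912 → NEW=0, ERR=22012813651/536870912
(3,3): OLD=5787210564185/34359738368 → NEW=255, ERR=-2974522719655/34359738368
(3,4): OLD=27608432048505/274877906944 → NEW=0, ERR=27608432048505/274877906944
(3,5): OLD=1160296404766583/4398046511104 → NEW=255, ERR=38794544435063/4398046511104
Output grid:
  Row 0: .###.#  (2 black, running=2)
  Row 1: ##.##.  (2 black, running=4)
  Row 2: .##.#.  (3 black, running=7)
  Row 3: ##.#.#  (2 black, running=9)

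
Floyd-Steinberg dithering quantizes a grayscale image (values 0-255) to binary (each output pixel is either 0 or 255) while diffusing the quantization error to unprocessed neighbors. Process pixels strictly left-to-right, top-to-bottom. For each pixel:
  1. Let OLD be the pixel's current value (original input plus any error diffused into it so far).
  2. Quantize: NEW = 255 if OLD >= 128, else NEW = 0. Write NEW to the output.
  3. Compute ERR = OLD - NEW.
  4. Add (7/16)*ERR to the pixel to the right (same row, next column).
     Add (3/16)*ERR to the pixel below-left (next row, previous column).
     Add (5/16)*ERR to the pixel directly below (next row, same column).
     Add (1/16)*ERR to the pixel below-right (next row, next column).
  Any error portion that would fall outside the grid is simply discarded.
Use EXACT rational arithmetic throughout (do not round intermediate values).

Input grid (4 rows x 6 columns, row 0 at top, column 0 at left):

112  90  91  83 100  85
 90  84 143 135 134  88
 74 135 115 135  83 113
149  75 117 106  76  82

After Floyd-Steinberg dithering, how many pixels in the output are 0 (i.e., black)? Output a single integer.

Answer: 15

Derivation:
(0,0): OLD=112 → NEW=0, ERR=112
(0,1): OLD=139 → NEW=255, ERR=-116
(0,2): OLD=161/4 → NEW=0, ERR=161/4
(0,3): OLD=6439/64 → NEW=0, ERR=6439/64
(0,4): OLD=147473/1024 → NEW=255, ERR=-113647/1024
(0,5): OLD=597111/16384 → NEW=0, ERR=597111/16384
(1,0): OLD=413/4 → NEW=0, ERR=413/4
(1,1): OLD=3439/32 → NEW=0, ERR=3439/32
(1,2): OLD=219351/1024 → NEW=255, ERR=-41769/1024
(1,3): OLD=533713/4096 → NEW=255, ERR=-510767/4096
(1,4): OLD=15173777/262144 → NEW=0, ERR=15173777/262144
(1,5): OLD=493990439/4194304 → NEW=0, ERR=493990439/4194304
(2,0): OLD=64725/512 → NEW=0, ERR=64725/512
(2,1): OLD=3648651/16384 → NEW=255, ERR=-529269/16384
(2,2): OLD=18731721/262144 → NEW=0, ERR=18731721/262144
(2,3): OLD=284368057/2097152 → NEW=255, ERR=-250405703/2097152
(2,4): OLD=4237203939/67108864 → NEW=0, ERR=4237203939/67108864
(2,5): OLD=194396975717/1073741824 → NEW=255, ERR=-79407189403/1073741824
(3,0): OLD=47827649/262144 → NEW=255, ERR=-19019071/262144
(3,1): OLD=114216073/2097152 → NEW=0, ERR=114216073/2097152
(3,2): OLD=2327843177/16777216 → NEW=255, ERR=-1950346903/16777216
(3,3): OLD=36648939973/1073741824 → NEW=0, ERR=36648939973/1073741824
(3,4): OLD=767379832385/8589934592 → NEW=0, ERR=767379832385/8589934592
(3,5): OLD=14007727539471/137438953472 → NEW=0, ERR=14007727539471/137438953472
Output grid:
  Row 0: .#..#.  (4 black, running=4)
  Row 1: ..##..  (4 black, running=8)
  Row 2: .#.#.#  (3 black, running=11)
  Row 3: #.#...  (4 black, running=15)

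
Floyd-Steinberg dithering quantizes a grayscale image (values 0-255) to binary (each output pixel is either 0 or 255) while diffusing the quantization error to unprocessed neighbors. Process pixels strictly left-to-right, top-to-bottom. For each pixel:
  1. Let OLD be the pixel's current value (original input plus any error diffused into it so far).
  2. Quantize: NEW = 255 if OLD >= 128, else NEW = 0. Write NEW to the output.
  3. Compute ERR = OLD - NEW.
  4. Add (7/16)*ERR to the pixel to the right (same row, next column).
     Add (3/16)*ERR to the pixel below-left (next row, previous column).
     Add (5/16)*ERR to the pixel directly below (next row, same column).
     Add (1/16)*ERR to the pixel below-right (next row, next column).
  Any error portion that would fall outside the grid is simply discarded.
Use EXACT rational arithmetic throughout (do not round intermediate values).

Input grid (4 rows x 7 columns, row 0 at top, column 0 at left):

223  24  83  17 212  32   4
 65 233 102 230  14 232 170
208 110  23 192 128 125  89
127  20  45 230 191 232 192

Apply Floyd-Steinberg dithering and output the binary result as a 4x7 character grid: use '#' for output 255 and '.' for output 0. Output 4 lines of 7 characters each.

Answer: #...#..
.###.##
#..#.#.
#..####

Derivation:
(0,0): OLD=223 → NEW=255, ERR=-32
(0,1): OLD=10 → NEW=0, ERR=10
(0,2): OLD=699/8 → NEW=0, ERR=699/8
(0,3): OLD=7069/128 → NEW=0, ERR=7069/128
(0,4): OLD=483659/2048 → NEW=255, ERR=-38581/2048
(0,5): OLD=778509/32768 → NEW=0, ERR=778509/32768
(0,6): OLD=7546715/524288 → NEW=0, ERR=7546715/524288
(1,0): OLD=455/8 → NEW=0, ERR=455/8
(1,1): OLD=17625/64 → NEW=255, ERR=1305/64
(1,2): OLD=305573/2048 → NEW=255, ERR=-216667/2048
(1,3): OLD=1662173/8192 → NEW=255, ERR=-426787/8192
(1,4): OLD=-3551293/524288 → NEW=0, ERR=-3551293/524288
(1,5): OLD=998171067/4194304 → NEW=255, ERR=-71376453/4194304
(1,6): OLD=11310389461/67108864 → NEW=255, ERR=-5802370859/67108864
(2,0): OLD=235107/1024 → NEW=255, ERR=-26013/1024
(2,1): OLD=2915577/32768 → NEW=0, ERR=2915577/32768
(2,2): OLD=10681019/524288 → NEW=0, ERR=10681019/524288
(2,3): OLD=741343699/4194304 → NEW=255, ERR=-328203821/4194304
(2,4): OLD=2858905911/33554432 → NEW=0, ERR=2858905911/33554432
(2,5): OLD=150670616433/1073741824 → NEW=255, ERR=-123133548687/1073741824
(2,6): OLD=184611475879/17179869184 → NEW=0, ERR=184611475879/17179869184
(3,0): OLD=71169227/524288 → NEW=255, ERR=-62524213/524288
(3,1): OLD=-8963385/4194304 → NEW=0, ERR=-8963385/4194304
(3,2): OLD=1386489169/33554432 → NEW=0, ERR=1386489169/33554432
(3,3): OLD=32329471013/134217728 → NEW=255, ERR=-1896049627/134217728
(3,4): OLD=3179180356555/17179869184 → NEW=255, ERR=-1201686285365/17179869184
(3,5): OLD=23763390386281/137438953472 → NEW=255, ERR=-11283542749079/137438953472
(3,6): OLD=334851030625655/2199023255552 → NEW=255, ERR=-225899899540105/2199023255552
Row 0: #...#..
Row 1: .###.##
Row 2: #..#.#.
Row 3: #..####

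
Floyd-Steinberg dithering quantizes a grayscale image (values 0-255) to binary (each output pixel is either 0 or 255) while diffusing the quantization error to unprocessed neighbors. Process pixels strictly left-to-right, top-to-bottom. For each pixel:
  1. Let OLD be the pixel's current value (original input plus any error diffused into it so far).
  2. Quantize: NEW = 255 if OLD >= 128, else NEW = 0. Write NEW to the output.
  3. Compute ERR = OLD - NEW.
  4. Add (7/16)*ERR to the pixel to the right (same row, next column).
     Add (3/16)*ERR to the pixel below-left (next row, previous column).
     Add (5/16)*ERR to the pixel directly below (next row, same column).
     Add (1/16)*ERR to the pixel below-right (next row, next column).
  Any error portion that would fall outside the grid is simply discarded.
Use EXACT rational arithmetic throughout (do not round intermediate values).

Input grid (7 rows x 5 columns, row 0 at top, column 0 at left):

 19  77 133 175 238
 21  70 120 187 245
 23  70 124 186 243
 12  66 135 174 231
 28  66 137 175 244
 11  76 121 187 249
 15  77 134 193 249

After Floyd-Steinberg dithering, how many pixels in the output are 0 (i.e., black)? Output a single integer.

(0,0): OLD=19 → NEW=0, ERR=19
(0,1): OLD=1365/16 → NEW=0, ERR=1365/16
(0,2): OLD=43603/256 → NEW=255, ERR=-21677/256
(0,3): OLD=565061/4096 → NEW=255, ERR=-479419/4096
(0,4): OLD=12241635/65536 → NEW=255, ERR=-4470045/65536
(1,0): OLD=10991/256 → NEW=0, ERR=10991/256
(1,1): OLD=206345/2048 → NEW=0, ERR=206345/2048
(1,2): OLD=7930173/65536 → NEW=0, ERR=7930173/65536
(1,3): OLD=48570489/262144 → NEW=255, ERR=-18276231/262144
(1,4): OLD=779587147/4194304 → NEW=255, ERR=-289960373/4194304
(2,0): OLD=1812339/32768 → NEW=0, ERR=1812339/32768
(2,1): OLD=158392481/1048576 → NEW=255, ERR=-108994399/1048576
(2,2): OLD=1838161699/16777216 → NEW=0, ERR=1838161699/16777216
(2,3): OLD=55498332601/268435456 → NEW=255, ERR=-12952708679/268435456
(2,4): OLD=841505912271/4294967296 → NEW=255, ERR=-253710748209/4294967296
(3,0): OLD=164317635/16777216 → NEW=0, ERR=164317635/16777216
(3,1): OLD=8294907143/134217728 → NEW=0, ERR=8294907143/134217728
(3,2): OLD=776241528701/4294967296 → NEW=255, ERR=-318975131779/4294967296
(3,3): OLD=1049697935701/8589934592 → NEW=0, ERR=1049697935701/8589934592
(3,4): OLD=36144689642121/137438953472 → NEW=255, ERR=1097756506761/137438953472
(4,0): OLD=91586968973/2147483648 → NEW=0, ERR=91586968973/2147483648
(4,1): OLD=6230028092301/68719476736 → NEW=0, ERR=6230028092301/68719476736
(4,2): OLD=198165022023139/1099511627776 → NEW=255, ERR=-82210443059741/1099511627776
(4,3): OLD=3119654657630093/17592186044416 → NEW=255, ERR=-1366352783695987/17592186044416
(4,4): OLD=61967770368170843/281474976710656 → NEW=255, ERR=-9808348693046437/281474976710656
(5,0): OLD=45438627218119/1099511627776 → NEW=0, ERR=45438627218119/1099511627776
(5,1): OLD=976869988110741/8796093022208 → NEW=0, ERR=976869988110741/8796093022208
(5,2): OLD=38653645411301565/281474976710656 → NEW=255, ERR=-33122473649915715/281474976710656
(5,3): OLD=112634168142690195/1125899906842624 → NEW=0, ERR=112634168142690195/1125899906842624
(5,4): OLD=4990410853842373473/18014398509481984 → NEW=255, ERR=396739233924467553/18014398509481984
(6,0): OLD=6859217378386903/140737488355328 → NEW=0, ERR=6859217378386903/140737488355328
(6,1): OLD=511370280320754713/4503599627370496 → NEW=0, ERR=511370280320754713/4503599627370496
(6,2): OLD=12437279122959350947/72057594037927936 → NEW=255, ERR=-5937407356712272733/72057594037927936
(6,3): OLD=213276450250511607233/1152921504606846976 → NEW=255, ERR=-80718533424234371647/1152921504606846976
(6,4): OLD=4270503483417982127495/18446744073709551616 → NEW=255, ERR=-433416255377953534585/18446744073709551616
Output grid:
  Row 0: ..###  (2 black, running=2)
  Row 1: ...##  (3 black, running=5)
  Row 2: .#.##  (2 black, running=7)
  Row 3: ..#.#  (3 black, running=10)
  Row 4: ..###  (2 black, running=12)
  Row 5: ..#.#  (3 black, running=15)
  Row 6: ..###  (2 black, running=17)

Answer: 17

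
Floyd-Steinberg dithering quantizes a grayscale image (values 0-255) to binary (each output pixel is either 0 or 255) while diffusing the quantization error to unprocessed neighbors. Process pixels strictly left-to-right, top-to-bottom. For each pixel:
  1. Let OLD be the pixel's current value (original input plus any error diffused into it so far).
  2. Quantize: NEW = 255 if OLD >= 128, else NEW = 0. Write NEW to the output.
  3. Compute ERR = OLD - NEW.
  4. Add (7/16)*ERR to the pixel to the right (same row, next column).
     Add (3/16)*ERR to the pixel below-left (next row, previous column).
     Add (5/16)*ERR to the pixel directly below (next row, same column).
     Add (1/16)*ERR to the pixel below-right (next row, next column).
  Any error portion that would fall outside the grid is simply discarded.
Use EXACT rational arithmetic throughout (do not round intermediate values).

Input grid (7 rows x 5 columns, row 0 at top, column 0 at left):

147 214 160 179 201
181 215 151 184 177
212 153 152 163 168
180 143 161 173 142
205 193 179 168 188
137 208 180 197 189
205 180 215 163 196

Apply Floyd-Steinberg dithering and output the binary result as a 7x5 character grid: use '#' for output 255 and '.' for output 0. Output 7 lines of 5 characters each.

(0,0): OLD=147 → NEW=255, ERR=-108
(0,1): OLD=667/4 → NEW=255, ERR=-353/4
(0,2): OLD=7769/64 → NEW=0, ERR=7769/64
(0,3): OLD=237679/1024 → NEW=255, ERR=-23441/1024
(0,4): OLD=3129097/16384 → NEW=255, ERR=-1048823/16384
(1,0): OLD=8365/64 → NEW=255, ERR=-7955/64
(1,1): OLD=76315/512 → NEW=255, ERR=-54245/512
(1,2): OLD=2175383/16384 → NEW=255, ERR=-2002537/16384
(1,3): OLD=7795963/65536 → NEW=0, ERR=7795963/65536
(1,4): OLD=217693009/1048576 → NEW=255, ERR=-49693871/1048576
(2,0): OLD=1255769/8192 → NEW=255, ERR=-833191/8192
(2,1): OLD=11720067/262144 → NEW=0, ERR=11720067/262144
(2,2): OLD=625149833/4194304 → NEW=255, ERR=-444397687/4194304
(2,3): OLD=9213693259/67108864 → NEW=255, ERR=-7899067061/67108864
(2,4): OLD=117176184397/1073741824 → NEW=0, ERR=117176184397/1073741824
(3,0): OLD=656824361/4194304 → NEW=255, ERR=-412723159/4194304
(3,1): OLD=2942661973/33554432 → NEW=0, ERR=2942661973/33554432
(3,2): OLD=157821022295/1073741824 → NEW=255, ERR=-115983142825/1073741824
(3,3): OLD=220759093687/2147483648 → NEW=0, ERR=220759093687/2147483648
(3,4): OLD=7343388202083/34359738368 → NEW=255, ERR=-1418345081757/34359738368
(4,0): OLD=102377596519/536870912 → NEW=255, ERR=-34524486041/536870912
(4,1): OLD=2849591306439/17179869184 → NEW=255, ERR=-1531275335481/17179869184
(4,2): OLD=36010427747273/274877906944 → NEW=255, ERR=-34083438523447/274877906944
(4,3): OLD=577841597635655/4398046511104 → NEW=255, ERR=-543660262695865/4398046511104
(4,4): OLD=8968075838076273/70368744177664 → NEW=0, ERR=8968075838076273/70368744177664
(5,0): OLD=27540529478325/274877906944 → NEW=0, ERR=27540529478325/274877906944
(5,1): OLD=432574250698047/2199023255552 → NEW=255, ERR=-128176679467713/2199023255552
(5,2): OLD=6122238083585047/70368744177664 → NEW=0, ERR=6122238083585047/70368744177664
(5,3): OLD=59835998617412361/281474976710656 → NEW=255, ERR=-11940120443804919/281474976710656
(5,4): OLD=912166746415379411/4503599627370496 → NEW=255, ERR=-236251158564097069/4503599627370496
(6,0): OLD=7929887418940421/35184372088832 → NEW=255, ERR=-1042127463711739/35184372088832
(6,1): OLD=192981019822080235/1125899906842624 → NEW=255, ERR=-94123456422788885/1125899906842624
(6,2): OLD=3495102626052780041/18014398509481984 → NEW=255, ERR=-1098568993865125879/18014398509481984
(6,3): OLD=34203008860284166243/288230376151711744 → NEW=0, ERR=34203008860284166243/288230376151711744
(6,4): OLD=1055484467558789893749/4611686018427387904 → NEW=255, ERR=-120495467140194021771/4611686018427387904
Row 0: ##.##
Row 1: ###.#
Row 2: #.##.
Row 3: #.#.#
Row 4: ####.
Row 5: .#.##
Row 6: ###.#

Answer: ##.##
###.#
#.##.
#.#.#
####.
.#.##
###.#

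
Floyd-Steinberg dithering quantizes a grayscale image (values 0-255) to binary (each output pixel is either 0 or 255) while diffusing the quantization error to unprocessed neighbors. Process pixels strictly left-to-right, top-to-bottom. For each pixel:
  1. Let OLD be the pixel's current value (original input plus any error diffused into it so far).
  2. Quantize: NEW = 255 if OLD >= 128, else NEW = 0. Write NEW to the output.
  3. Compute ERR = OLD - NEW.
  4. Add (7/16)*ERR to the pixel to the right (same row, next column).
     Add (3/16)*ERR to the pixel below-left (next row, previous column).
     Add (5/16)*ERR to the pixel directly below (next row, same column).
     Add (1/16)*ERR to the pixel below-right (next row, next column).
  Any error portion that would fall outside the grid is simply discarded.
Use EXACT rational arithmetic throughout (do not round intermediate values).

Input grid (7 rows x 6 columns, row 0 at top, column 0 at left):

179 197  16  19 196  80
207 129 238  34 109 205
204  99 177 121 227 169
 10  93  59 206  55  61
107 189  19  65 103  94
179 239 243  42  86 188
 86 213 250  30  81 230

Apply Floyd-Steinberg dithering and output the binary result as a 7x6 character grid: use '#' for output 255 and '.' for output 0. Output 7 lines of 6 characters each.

Answer: ##..#.
#.#..#
#.####
...#..
##...#
.##.#.
.##..#

Derivation:
(0,0): OLD=179 → NEW=255, ERR=-76
(0,1): OLD=655/4 → NEW=255, ERR=-365/4
(0,2): OLD=-1531/64 → NEW=0, ERR=-1531/64
(0,3): OLD=8739/1024 → NEW=0, ERR=8739/1024
(0,4): OLD=3272437/16384 → NEW=255, ERR=-905483/16384
(0,5): OLD=14633139/262144 → NEW=0, ERR=14633139/262144
(1,0): OLD=10633/64 → NEW=255, ERR=-5687/64
(1,1): OLD=26815/512 → NEW=0, ERR=26815/512
(1,2): OLD=4085099/16384 → NEW=255, ERR=-92821/16384
(1,3): OLD=1463471/65536 → NEW=0, ERR=1463471/65536
(1,4): OLD=471854285/4194304 → NEW=0, ERR=471854285/4194304
(1,5): OLD=17999144587/67108864 → NEW=255, ERR=886384267/67108864
(2,0): OLD=1524133/8192 → NEW=255, ERR=-564827/8192
(2,1): OLD=20600743/262144 → NEW=0, ERR=20600743/262144
(2,2): OLD=910462261/4194304 → NEW=255, ERR=-159085259/4194304
(2,3): OLD=4433343565/33554432 → NEW=255, ERR=-4123036595/33554432
(2,4): OLD=227922971623/1073741824 → NEW=255, ERR=-45881193497/1073741824
(2,5): OLD=2773934975937/17179869184 → NEW=255, ERR=-1606931665983/17179869184
(3,0): OLD=13372949/4194304 → NEW=0, ERR=13372949/4194304
(3,1): OLD=3608173617/33554432 → NEW=0, ERR=3608173617/33554432
(3,2): OLD=20418487043/268435456 → NEW=0, ERR=20418487043/268435456
(3,3): OLD=3272715427113/17179869184 → NEW=255, ERR=-1108151214807/17179869184
(3,4): OLD=-1620529418039/137438953472 → NEW=0, ERR=-1620529418039/137438953472
(3,5): OLD=52646653255463/2199023255552 → NEW=0, ERR=52646653255463/2199023255552
(4,0): OLD=68804626395/536870912 → NEW=255, ERR=-68097456165/536870912
(4,1): OLD=1559691993823/8589934592 → NEW=255, ERR=-630741327137/8589934592
(4,2): OLD=1449148753261/274877906944 → NEW=0, ERR=1449148753261/274877906944
(4,3): OLD=218550321533825/4398046511104 → NEW=0, ERR=218550321533825/4398046511104
(4,4): OLD=8550741402692113/70368744177664 → NEW=0, ERR=8550741402692113/70368744177664
(4,5): OLD=173283534520889559/1125899906842624 → NEW=255, ERR=-113820941723979561/1125899906842624
(5,0): OLD=17261552196877/137438953472 → NEW=0, ERR=17261552196877/137438953472
(5,1): OLD=1161357783271517/4398046511104 → NEW=255, ERR=39855922939997/4398046511104
(5,2): OLD=8913619800560271/35184372088832 → NEW=255, ERR=-58395082091889/35184372088832
(5,3): OLD=89977496949720917/1125899906842624 → NEW=0, ERR=89977496949720917/1125899906842624
(5,4): OLD=322203264977448325/2251799813685248 → NEW=255, ERR=-252005687512289915/2251799813685248
(5,5): OLD=4144788334625548585/36028797018963968 → NEW=0, ERR=4144788334625548585/36028797018963968
(6,0): OLD=8933128119599415/70368744177664 → NEW=0, ERR=8933128119599415/70368744177664
(6,1): OLD=314024595062124267/1125899906842624 → NEW=255, ERR=26920118817255147/1125899906842624
(6,2): OLD=1240708213269595443/4503599627370496 → NEW=255, ERR=92290308290118963/4503599627370496
(6,3): OLD=3087801222581587879/72057594037927936 → NEW=0, ERR=3087801222581587879/72057594037927936
(6,4): OLD=105307630241794764007/1152921504606846976 → NEW=0, ERR=105307630241794764007/1152921504606846976
(6,5): OLD=5514043770179555556849/18446744073709551616 → NEW=255, ERR=810124031383619894769/18446744073709551616
Row 0: ##..#.
Row 1: #.#..#
Row 2: #.####
Row 3: ...#..
Row 4: ##...#
Row 5: .##.#.
Row 6: .##..#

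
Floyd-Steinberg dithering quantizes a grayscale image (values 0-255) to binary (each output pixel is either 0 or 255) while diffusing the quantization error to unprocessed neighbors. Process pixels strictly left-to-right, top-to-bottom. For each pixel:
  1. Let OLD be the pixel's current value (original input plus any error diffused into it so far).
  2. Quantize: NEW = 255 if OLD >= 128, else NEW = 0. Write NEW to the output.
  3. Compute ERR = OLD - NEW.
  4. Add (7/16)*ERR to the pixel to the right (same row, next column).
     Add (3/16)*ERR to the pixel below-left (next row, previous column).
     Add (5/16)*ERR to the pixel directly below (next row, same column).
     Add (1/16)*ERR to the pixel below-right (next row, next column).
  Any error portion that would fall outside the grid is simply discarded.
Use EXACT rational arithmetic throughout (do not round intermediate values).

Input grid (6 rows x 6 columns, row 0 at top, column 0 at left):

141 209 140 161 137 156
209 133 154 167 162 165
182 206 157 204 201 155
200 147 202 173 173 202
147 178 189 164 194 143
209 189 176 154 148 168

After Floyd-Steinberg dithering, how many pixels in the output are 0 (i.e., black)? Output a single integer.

(0,0): OLD=141 → NEW=255, ERR=-114
(0,1): OLD=1273/8 → NEW=255, ERR=-767/8
(0,2): OLD=12551/128 → NEW=0, ERR=12551/128
(0,3): OLD=417585/2048 → NEW=255, ERR=-104655/2048
(0,4): OLD=3756631/32768 → NEW=0, ERR=3756631/32768
(0,5): OLD=108085345/524288 → NEW=255, ERR=-25608095/524288
(1,0): OLD=19891/128 → NEW=255, ERR=-12749/128
(1,1): OLD=72421/1024 → NEW=0, ERR=72421/1024
(1,2): OLD=6553929/32768 → NEW=255, ERR=-1801911/32768
(1,3): OLD=20263317/131072 → NEW=255, ERR=-13160043/131072
(1,4): OLD=1187387807/8388608 → NEW=255, ERR=-951707233/8388608
(1,5): OLD=14397024425/134217728 → NEW=0, ERR=14397024425/134217728
(2,0): OLD=2689191/16384 → NEW=255, ERR=-1488729/16384
(2,1): OLD=90079005/524288 → NEW=255, ERR=-43614435/524288
(2,2): OLD=746716567/8388608 → NEW=0, ERR=746716567/8388608
(2,3): OLD=12539903903/67108864 → NEW=255, ERR=-4572856417/67108864
(2,4): OLD=321202834013/2147483648 → NEW=255, ERR=-226405496227/2147483648
(2,5): OLD=4649045875803/34359738368 → NEW=255, ERR=-4112687408037/34359738368
(3,0): OLD=1308681655/8388608 → NEW=255, ERR=-830413385/8388608
(3,1): OLD=5952938987/67108864 → NEW=0, ERR=5952938987/67108864
(3,2): OLD=134566933553/536870912 → NEW=255, ERR=-2335149007/536870912
(3,3): OLD=4659136491219/34359738368 → NEW=255, ERR=-4102596792621/34359738368
(3,4): OLD=16798886923251/274877906944 → NEW=0, ERR=16798886923251/274877906944
(3,5): OLD=812510203867229/4398046511104 → NEW=255, ERR=-308991656464291/4398046511104
(4,0): OLD=142482329689/1073741824 → NEW=255, ERR=-131321835431/1073741824
(4,1): OLD=2494695178373/17179869184 → NEW=255, ERR=-1886171463547/17179869184
(4,2): OLD=67490315036415/549755813888 → NEW=0, ERR=67490315036415/549755813888
(4,3): OLD=1685185846443675/8796093022208 → NEW=255, ERR=-557817874219365/8796093022208
(4,4): OLD=23181954811421515/140737488355328 → NEW=255, ERR=-12706104719187125/140737488355328
(4,5): OLD=192227005393098541/2251799813685248 → NEW=0, ERR=192227005393098541/2251799813685248
(5,0): OLD=41285221326175/274877906944 → NEW=255, ERR=-28808644944545/274877906944
(5,1): OLD=1092587283174735/8796093022208 → NEW=0, ERR=1092587283174735/8796093022208
(5,2): OLD=17588980361839957/70368744177664 → NEW=255, ERR=-355049403464363/70368744177664
(5,3): OLD=276340256213238775/2251799813685248 → NEW=0, ERR=276340256213238775/2251799813685248
(5,4): OLD=835504376892938359/4503599627370496 → NEW=255, ERR=-312913528086538121/4503599627370496
(5,5): OLD=11430955804683123811/72057594037927936 → NEW=255, ERR=-6943730674988499869/72057594037927936
Output grid:
  Row 0: ##.#.#  (2 black, running=2)
  Row 1: #.###.  (2 black, running=4)
  Row 2: ##.###  (1 black, running=5)
  Row 3: #.##.#  (2 black, running=7)
  Row 4: ##.##.  (2 black, running=9)
  Row 5: #.#.##  (2 black, running=11)

Answer: 11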